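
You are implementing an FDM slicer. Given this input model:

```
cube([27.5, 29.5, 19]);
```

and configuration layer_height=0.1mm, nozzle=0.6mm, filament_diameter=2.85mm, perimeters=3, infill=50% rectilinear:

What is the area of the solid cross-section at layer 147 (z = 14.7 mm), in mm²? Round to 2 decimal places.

At z = 14.7 mm: the cube is present — its section is the full 27.5×29.5 rectangle (area 811.25 mm²). Overall, the cross-section is a single solid region. Net area = 811.25 mm².

811.25 mm²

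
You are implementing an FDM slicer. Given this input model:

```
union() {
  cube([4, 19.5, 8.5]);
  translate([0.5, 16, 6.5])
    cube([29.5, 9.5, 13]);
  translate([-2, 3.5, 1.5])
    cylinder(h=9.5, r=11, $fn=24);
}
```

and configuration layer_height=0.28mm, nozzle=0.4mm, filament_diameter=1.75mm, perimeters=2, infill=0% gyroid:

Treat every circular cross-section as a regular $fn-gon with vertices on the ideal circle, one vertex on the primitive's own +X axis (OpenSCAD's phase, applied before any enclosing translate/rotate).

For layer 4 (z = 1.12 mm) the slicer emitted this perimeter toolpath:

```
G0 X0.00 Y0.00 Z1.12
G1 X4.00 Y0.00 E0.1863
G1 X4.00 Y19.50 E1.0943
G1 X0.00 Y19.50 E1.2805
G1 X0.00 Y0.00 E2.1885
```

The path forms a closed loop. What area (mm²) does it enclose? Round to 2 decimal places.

78.00 mm²

Apply the shoelace formula to the sequence of (X, Y) vertices; enclosed area = 78.00 mm².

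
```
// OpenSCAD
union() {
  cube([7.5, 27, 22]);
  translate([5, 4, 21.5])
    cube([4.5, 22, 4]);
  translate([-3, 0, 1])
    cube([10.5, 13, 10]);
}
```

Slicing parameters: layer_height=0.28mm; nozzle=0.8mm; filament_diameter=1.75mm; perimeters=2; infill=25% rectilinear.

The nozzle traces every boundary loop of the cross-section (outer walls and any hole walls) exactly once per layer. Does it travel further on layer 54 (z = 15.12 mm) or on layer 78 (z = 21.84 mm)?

layer 78 (z = 21.84 mm)

Layer 54 (z = 15.12): the 7.5×27 cube contributes its full rectangle (perimeter 69.00 mm); the cube at (5, 4) is not intersected at this z (z outside [21.5, 25.5]); the cube at (-3, 0) is not intersected at this z (z outside [1, 11]); Combining (union): only the 7.5×27 cube is present, so the union is just that shape — boundary = 69.00 mm. So its perimeter = 69.00 mm. Layer 78 (z = 21.84): the 7.5×27 cube contributes its full rectangle (perimeter 69.00 mm); the cube at (5, 4) (footprint 4.5×22) is included at this height (perimeter 53.00 mm); the cube at (-3, 0) is absent (z outside [1, 11]); Merging all regions: the regions partially overlap (shared area 55.00 mm²), so the edge portions inside another operand are dropped and the merged outline is re-measured after clipping — boundary = 73.00 mm. So its perimeter = 73.00 mm. Layer 78 is larger (73.00 vs 69.00 mm).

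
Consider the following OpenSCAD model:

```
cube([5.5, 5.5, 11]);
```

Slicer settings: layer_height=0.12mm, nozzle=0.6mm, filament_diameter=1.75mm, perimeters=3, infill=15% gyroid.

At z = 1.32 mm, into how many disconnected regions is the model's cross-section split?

At z = 1.32 mm: the cube (footprint 5.5×5.5) is included at this height. The result has 1 disconnected region.

1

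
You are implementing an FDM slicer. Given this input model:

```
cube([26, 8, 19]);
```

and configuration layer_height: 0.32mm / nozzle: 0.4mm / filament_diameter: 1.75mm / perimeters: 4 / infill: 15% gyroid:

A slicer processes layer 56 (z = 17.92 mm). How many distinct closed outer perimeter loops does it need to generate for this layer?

At z = 17.92 mm: the 26×8 cube contributes its full rectangle. The result has 1 disconnected region.

1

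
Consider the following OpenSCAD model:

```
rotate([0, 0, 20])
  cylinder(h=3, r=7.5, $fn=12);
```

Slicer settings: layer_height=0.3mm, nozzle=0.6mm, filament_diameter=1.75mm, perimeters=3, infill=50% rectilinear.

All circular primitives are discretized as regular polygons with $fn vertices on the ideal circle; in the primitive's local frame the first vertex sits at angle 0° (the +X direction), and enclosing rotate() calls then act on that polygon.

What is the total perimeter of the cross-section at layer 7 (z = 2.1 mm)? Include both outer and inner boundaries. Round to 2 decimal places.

46.59 mm

At z = 2.1 mm: the r=7.5 cylinder gives a regular 12-gon of circumradius 7.5 (constant along its height) (perimeter = 2·12·7.500·sin(180°/12) = 46.59 mm); (rotated 20° about Z; rotation is an isometry so areas/perimeters/island counts are preserved). Overall, the cross-section is a single solid region. Total boundary length (outer) = 46.59 mm.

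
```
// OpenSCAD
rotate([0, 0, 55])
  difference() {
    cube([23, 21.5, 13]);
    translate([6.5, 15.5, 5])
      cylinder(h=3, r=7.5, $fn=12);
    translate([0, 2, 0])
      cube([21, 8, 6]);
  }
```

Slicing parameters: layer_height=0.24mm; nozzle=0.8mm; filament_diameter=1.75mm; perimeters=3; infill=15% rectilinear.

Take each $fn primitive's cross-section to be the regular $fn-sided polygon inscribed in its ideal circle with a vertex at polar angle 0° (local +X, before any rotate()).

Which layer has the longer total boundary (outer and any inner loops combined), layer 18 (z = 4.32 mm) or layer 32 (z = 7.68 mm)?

layer 18 (z = 4.32 mm)

Layer 18 (z = 4.32): the 23×21.5 cube contributes its full rectangle (perimeter 89.00 mm); the cylinder at (6.5, 15.5) is absent (z outside [5, 8]); the cube at (0, 2) is present — its section is the full 21×8 rectangle (perimeter 58.00 mm); After the difference (first − rest): starting from the 23×21.5 cube, the 21×8 cube at (0, 2) lies inside it touching the edge (removes its full 168.00 mm²) — boundary = 131.00 mm; (whole slice rotated 55° about Z — lengths, areas and connectivity unchanged). So its perimeter = 131.00 mm. Layer 32 (z = 7.68): the cube (footprint 23×21.5) is included at this height (perimeter 89.00 mm); the r=7.5 cylinder at (6.5, 15.5) gives a regular 12-gon of circumradius 7.5 (constant along its height) (perimeter = 2·12·7.500·sin(180°/12) = 46.59 mm); the cube at (0, 2) is absent (z outside [0, 6]); Subtracting the remaining from the first: starting from the 23×21.5 cube, the r=7.5 cylinder at (6.5, 15.5) partially overlaps it — only the 157.29 mm² overlap (of its 168.75 mm²) is removed, clipping the outline — boundary = 102.74 mm; (whole slice rotated 55° about Z — lengths, areas and connectivity unchanged). So its perimeter = 102.74 mm. Layer 18 is larger (131.00 vs 102.74 mm).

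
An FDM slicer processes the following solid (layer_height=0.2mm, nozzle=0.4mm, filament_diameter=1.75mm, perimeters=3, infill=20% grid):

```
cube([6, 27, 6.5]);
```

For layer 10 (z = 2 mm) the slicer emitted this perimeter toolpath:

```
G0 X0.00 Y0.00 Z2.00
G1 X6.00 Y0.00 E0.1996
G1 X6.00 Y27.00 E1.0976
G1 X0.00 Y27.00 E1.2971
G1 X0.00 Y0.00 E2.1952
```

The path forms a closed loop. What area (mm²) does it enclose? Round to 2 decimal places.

Apply the shoelace formula to the sequence of (X, Y) vertices; enclosed area = 162.00 mm².

162.00 mm²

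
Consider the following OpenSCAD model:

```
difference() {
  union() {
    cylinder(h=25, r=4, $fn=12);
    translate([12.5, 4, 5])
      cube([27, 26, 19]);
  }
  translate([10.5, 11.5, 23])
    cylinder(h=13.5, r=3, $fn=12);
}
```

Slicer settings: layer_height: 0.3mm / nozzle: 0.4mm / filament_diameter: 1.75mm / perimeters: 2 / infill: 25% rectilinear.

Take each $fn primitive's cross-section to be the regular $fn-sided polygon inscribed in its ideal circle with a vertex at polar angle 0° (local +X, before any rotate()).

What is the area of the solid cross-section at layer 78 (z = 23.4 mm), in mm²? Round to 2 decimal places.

747.25 mm²

At z = 23.4 mm: the cylinder: section is a regular 12-gon, circumradius r=4 (area = (12/2)·4.000²·sin(360°/12) = 48.00 mm²); the cube at (12.5, 4) (footprint 27×26) is included at this height (area 702.00 mm²); Taking the union: the 2 present regions are separate (no shared area or edge), so areas and boundary lengths simply add and each stays a separate island — area = 750.00 mm²; the cylinder at (10.5, 11.5): section is a regular 12-gon, circumradius r=3 (area = (12/2)·3.000²·sin(360°/12) = 27.00 mm²); After the difference (first − rest): starting from that combined region (750.00 mm²), the r=3 cylinder at (10.5, 11.5) partially overlaps it — only the 2.75 mm² overlap (of its 27.00 mm²) is removed, clipping the outline — area = 747.25 mm². Overall, the cross-section has 2 separate islands. Net area = 747.25 mm².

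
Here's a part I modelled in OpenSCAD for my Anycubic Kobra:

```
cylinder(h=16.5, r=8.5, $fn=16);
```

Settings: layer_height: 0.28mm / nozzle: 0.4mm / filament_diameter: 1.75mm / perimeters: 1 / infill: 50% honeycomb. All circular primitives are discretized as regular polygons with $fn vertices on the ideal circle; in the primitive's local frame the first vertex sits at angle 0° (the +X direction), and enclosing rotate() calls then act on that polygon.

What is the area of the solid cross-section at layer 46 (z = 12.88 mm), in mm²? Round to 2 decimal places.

221.19 mm²

At z = 12.88 mm: the cylinder: section is a regular 16-gon, circumradius r=8.5 (area = (16/2)·8.500²·sin(360°/16) = 221.19 mm²). Overall, the cross-section is a single solid region. Net area = 221.19 mm².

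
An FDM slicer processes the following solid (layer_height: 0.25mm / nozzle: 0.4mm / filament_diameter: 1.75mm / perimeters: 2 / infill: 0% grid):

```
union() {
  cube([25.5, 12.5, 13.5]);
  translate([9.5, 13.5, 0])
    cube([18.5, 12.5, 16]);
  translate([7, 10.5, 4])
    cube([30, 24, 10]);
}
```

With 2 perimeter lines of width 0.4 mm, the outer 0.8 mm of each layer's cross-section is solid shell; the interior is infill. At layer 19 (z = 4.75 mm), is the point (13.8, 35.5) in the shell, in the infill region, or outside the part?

outside

At z = 4.75 mm: the cube (footprint 25.5×12.5) is included at this height; the cube at (9.5, 13.5) is present — its section is the full 18.5×12.5 rectangle; the cube at (7, 10.5) is present — its section is the full 30×24 rectangle; Combining (union): the regions partially overlap (shared area 268.25 mm²), so overlapping operands fuse into one piece — 1 connected region. Overall, the cross-section is a single solid region. The nearest boundary edge runs (7.00, 34.50)→(37.00, 34.50); distance from the point to it = 1.00 mm. The point is not inside any of the regions above, so it lies outside the cross-section (1.00 mm from the nearest boundary).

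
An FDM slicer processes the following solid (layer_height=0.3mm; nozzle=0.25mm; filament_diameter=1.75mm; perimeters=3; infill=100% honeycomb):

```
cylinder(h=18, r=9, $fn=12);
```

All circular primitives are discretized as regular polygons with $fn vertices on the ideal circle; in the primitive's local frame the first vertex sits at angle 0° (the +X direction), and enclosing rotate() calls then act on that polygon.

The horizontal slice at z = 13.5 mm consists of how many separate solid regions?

At z = 13.5 mm: the r=9 cylinder gives a regular 12-gon of circumradius 9 (constant along its height). The result has 1 disconnected region.

1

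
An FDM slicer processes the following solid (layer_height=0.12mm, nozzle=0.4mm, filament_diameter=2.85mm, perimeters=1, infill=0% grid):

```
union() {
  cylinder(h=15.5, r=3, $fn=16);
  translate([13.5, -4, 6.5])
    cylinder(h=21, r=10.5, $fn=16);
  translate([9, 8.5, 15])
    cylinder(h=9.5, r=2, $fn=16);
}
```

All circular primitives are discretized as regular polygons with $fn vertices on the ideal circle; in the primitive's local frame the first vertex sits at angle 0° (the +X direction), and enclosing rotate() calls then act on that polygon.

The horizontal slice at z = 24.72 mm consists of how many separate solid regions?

1

At z = 24.72 mm: the cylinder is absent (z outside [0, 15.5]); the r=10.5 cylinder at (13.5, -4) contributes a regular 16-gon of circumradius 10.5; the cylinder at (9, 8.5) does not reach this height (z outside [15, 24.5]); Taking the union: only the r=10.5 cylinder at (13.5, -4) is present, so the union is just that shape — 1 connected region. The result has 1 disconnected region.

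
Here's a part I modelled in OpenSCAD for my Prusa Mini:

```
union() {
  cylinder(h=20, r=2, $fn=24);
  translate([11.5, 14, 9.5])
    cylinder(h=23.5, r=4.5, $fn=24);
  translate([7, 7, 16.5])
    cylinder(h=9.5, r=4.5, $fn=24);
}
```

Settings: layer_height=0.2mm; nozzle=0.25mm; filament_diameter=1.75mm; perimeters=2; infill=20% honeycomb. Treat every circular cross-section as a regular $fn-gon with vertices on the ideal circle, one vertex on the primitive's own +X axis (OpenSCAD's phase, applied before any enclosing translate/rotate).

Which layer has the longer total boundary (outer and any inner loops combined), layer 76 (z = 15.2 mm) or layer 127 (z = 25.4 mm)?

layer 127 (z = 25.4 mm)

Layer 76 (z = 15.2): the r=2 cylinder gives a regular 24-gon of circumradius 2 (constant along its height) (perimeter = 2·24·2.000·sin(180°/24) = 12.53 mm); the r=4.5 cylinder at (11.5, 14) gives a regular 24-gon of circumradius 4.5 (constant along its height) (perimeter = 2·24·4.500·sin(180°/24) = 28.19 mm); the cylinder at (7, 7) is absent (z outside [16.5, 26]); Combining (union): the 2 present regions are separate (no shared area or edge), so areas and boundary lengths simply add and each stays a separate island — boundary = 40.72 mm. So its perimeter = 40.72 mm. Layer 127 (z = 25.4): the cylinder does not reach this height (z outside [0, 20]); the cylinder at (11.5, 14): section is a regular 24-gon, circumradius r=4.5 (perimeter = 2·24·4.500·sin(180°/24) = 28.19 mm); the r=4.5 cylinder at (7, 7) gives a regular 24-gon of circumradius 4.5 (constant along its height) (perimeter = 2·24·4.500·sin(180°/24) = 28.19 mm); Taking the union: the regions partially overlap (shared area 1.39 mm²), so the edge portions inside another operand are dropped and the merged outline is re-measured after clipping — boundary = 49.70 mm. So its perimeter = 49.70 mm. Layer 127 is larger (49.70 vs 40.72 mm).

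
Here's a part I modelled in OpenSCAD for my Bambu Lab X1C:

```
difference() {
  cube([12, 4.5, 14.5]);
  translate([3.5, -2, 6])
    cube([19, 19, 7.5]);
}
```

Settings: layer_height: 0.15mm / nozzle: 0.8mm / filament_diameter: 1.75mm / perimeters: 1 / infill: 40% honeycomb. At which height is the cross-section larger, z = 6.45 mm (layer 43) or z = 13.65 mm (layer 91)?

Layer 43 (z = 6.45): the cube is present — its section is the full 12×4.5 rectangle (area 54.00 mm²); the cube at (3.5, -2) (footprint 19×19) is included at this height (area 361.00 mm²); Subtracting the remaining from the first: starting from the 12×4.5 cube (54.00 mm²), the 19×19 cube at (3.5, -2) partially overlaps it — only the 38.25 mm² overlap (of its 361.00 mm²) is removed, clipping the outline — area = 15.75 mm². So its area = 15.75 mm². Layer 91 (z = 13.65): the 12×4.5 cube contributes its full rectangle (area 54.00 mm²); the cube at (3.5, -2) is not intersected at this z (z outside [6, 13.5]); Taking the first minus the rest: none of the subtracted shapes is present at this height, so the 12×4.5 cube is unchanged — area = 54.00 mm². So its area = 54.00 mm². Layer 91 is larger (54.00 vs 15.75 mm²).

layer 91 (z = 13.65 mm)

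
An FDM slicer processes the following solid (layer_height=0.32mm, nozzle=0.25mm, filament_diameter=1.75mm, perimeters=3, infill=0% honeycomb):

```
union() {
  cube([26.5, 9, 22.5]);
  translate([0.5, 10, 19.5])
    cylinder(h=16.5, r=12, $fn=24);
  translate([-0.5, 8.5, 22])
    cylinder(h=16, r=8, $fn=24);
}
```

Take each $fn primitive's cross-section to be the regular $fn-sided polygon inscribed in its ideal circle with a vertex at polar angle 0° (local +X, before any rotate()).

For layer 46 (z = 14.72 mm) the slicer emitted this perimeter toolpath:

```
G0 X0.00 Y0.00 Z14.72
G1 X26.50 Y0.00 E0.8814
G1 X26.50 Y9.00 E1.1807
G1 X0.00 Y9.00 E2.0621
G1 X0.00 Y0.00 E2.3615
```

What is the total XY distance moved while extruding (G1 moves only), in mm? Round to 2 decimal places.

71.00 mm

Sum the Euclidean lengths of each G1 segment: total = 71.00 mm.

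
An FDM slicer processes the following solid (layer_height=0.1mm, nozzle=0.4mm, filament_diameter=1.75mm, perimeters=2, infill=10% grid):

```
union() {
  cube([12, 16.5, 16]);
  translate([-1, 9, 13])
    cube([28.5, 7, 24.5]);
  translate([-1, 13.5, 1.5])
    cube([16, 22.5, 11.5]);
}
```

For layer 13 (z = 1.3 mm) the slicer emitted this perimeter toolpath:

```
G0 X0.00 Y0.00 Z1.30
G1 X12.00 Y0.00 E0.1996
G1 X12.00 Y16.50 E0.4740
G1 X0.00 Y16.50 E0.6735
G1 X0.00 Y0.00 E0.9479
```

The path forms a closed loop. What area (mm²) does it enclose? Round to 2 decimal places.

198.00 mm²

Apply the shoelace formula to the sequence of (X, Y) vertices; enclosed area = 198.00 mm².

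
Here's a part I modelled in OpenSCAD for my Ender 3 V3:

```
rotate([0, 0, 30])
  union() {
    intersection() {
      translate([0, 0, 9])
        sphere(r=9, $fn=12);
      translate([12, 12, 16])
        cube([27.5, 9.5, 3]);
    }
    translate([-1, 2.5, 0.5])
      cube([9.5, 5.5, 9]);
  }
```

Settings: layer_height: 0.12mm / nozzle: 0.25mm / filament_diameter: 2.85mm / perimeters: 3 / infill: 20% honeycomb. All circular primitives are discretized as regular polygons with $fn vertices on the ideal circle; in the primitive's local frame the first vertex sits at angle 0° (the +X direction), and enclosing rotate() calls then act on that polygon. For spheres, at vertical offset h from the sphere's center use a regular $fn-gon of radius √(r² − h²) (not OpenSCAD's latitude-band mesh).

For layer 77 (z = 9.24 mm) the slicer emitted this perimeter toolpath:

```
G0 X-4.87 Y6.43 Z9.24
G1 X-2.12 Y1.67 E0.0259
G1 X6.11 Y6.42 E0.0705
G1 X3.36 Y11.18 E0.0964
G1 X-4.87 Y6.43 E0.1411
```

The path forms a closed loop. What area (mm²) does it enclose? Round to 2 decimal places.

Apply the shoelace formula to the sequence of (X, Y) vertices; enclosed area = 52.24 mm².

52.24 mm²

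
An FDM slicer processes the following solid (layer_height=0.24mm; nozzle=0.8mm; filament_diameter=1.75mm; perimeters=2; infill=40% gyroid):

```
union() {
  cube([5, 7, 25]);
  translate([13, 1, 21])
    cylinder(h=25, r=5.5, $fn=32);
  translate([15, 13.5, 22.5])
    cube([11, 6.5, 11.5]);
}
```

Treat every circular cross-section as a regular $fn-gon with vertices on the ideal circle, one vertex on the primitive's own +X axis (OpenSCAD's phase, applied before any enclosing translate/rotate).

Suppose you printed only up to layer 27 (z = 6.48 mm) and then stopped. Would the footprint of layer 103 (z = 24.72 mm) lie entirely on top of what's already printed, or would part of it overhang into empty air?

part overhangs

Compare the two slices. At z = 6.48: the 5×7 cube contributes its full rectangle (area 35.00 mm²); the cylinder at (13, 1) is absent (z outside [21, 46]); the cube at (15, 13.5) does not reach this height (z outside [22.5, 34]); Merging all regions: only the 5×7 cube is present, so the union is just that shape — area = 35.00 mm². At z = 24.72: the 5×7 cube contributes its full rectangle (area 35.00 mm²); the r=5.5 cylinder at (13, 1) gives a regular 32-gon of circumradius 5.5 (constant along its height) (area = (32/2)·5.500²·sin(360°/32) = 94.42 mm²); the cube at (15, 13.5) (footprint 11×6.5) is included at this height (area 71.50 mm²); Combining (union): the 3 present regions are separate (no shared area or edge), so areas and boundary lengths simply add and each stays a separate island — area = 200.92 mm². Checking containment: at z = 24.72 the cross-section extends beyond the z = 6.48 cross-section by about 165.92 mm².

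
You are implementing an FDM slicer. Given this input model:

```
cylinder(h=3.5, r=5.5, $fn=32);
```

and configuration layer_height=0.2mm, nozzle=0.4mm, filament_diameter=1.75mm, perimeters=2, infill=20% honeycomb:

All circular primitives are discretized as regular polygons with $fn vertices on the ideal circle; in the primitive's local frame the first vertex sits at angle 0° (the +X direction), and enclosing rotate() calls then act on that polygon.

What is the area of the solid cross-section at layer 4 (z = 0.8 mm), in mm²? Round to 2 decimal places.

94.42 mm²

At z = 0.8 mm: the cylinder: section is a regular 32-gon, circumradius r=5.5 (area = (32/2)·5.500²·sin(360°/32) = 94.42 mm²). Overall, the cross-section is a single solid region. Net area = 94.42 mm².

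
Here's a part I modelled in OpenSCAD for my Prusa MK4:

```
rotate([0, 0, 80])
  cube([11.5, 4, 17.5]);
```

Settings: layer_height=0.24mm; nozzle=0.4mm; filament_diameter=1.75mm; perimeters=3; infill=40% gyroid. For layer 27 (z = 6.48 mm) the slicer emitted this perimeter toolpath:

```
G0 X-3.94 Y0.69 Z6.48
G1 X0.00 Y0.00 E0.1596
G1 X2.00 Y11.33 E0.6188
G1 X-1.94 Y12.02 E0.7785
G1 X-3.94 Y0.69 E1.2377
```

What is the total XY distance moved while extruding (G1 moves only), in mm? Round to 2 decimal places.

31.01 mm

Sum the Euclidean lengths of each G1 segment: total = 31.01 mm.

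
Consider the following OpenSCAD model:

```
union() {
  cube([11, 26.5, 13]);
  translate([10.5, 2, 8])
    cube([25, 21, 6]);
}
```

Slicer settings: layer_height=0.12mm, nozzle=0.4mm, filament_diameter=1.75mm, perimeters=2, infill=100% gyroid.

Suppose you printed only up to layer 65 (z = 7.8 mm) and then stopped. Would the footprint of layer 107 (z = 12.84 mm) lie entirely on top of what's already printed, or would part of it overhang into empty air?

Compare the two slices. At z = 7.8: the cube is present — its section is the full 11×26.5 rectangle (area 291.50 mm²); the cube at (10.5, 2) does not reach this height (z outside [8, 14]); Combining (union): only the 11×26.5 cube is present, so the union is just that shape — area = 291.50 mm². At z = 12.84: the cube is present — its section is the full 11×26.5 rectangle (area 291.50 mm²); the cube at (10.5, 2) (footprint 25×21) is included at this height (area 525.00 mm²); Merging all regions: the regions partially overlap — summed areas 816.50 mm² minus the doubly-counted overlap 10.50 mm² gives 806.00 mm² — area = 806.00 mm². Checking containment: at z = 12.84 the cross-section extends beyond the z = 7.8 cross-section by about 514.50 mm².

part overhangs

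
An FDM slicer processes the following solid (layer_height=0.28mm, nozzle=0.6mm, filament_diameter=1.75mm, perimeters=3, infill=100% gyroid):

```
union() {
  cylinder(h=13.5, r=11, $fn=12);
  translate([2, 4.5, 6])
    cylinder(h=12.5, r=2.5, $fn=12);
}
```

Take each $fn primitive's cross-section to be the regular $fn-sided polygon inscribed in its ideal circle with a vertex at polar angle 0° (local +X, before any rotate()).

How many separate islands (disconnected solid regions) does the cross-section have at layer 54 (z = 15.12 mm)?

1

At z = 15.12 mm: the cylinder is not intersected at this z (z outside [0, 13.5]); the r=2.5 cylinder at (2, 4.5) contributes a regular 12-gon of circumradius 2.5; Taking the union: only the r=2.5 cylinder at (2, 4.5) is present, so the union is just that shape — 1 connected region. Overall, the cross-section is a single solid region. Island count = 1.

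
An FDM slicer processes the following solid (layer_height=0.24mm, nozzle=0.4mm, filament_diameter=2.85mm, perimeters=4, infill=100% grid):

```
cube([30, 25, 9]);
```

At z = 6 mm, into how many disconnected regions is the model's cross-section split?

1

At z = 6 mm: the cube is present — its section is the full 30×25 rectangle. The result has 1 disconnected region.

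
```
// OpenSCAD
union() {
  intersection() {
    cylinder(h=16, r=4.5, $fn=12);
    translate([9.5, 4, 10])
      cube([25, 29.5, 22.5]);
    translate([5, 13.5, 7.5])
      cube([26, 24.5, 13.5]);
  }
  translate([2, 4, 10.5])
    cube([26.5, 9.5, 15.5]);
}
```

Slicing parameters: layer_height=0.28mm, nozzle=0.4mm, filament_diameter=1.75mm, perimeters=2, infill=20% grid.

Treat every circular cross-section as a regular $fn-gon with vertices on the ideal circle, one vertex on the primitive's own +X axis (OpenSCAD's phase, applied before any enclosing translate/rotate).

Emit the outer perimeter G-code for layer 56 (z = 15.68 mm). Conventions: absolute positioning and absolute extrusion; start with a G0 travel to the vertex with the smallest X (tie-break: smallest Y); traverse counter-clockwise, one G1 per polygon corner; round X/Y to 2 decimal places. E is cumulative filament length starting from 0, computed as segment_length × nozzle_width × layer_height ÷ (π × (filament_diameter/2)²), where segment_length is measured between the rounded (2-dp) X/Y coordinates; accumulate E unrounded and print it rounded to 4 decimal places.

G0 X2.00 Y4.00 Z15.68
G1 X28.50 Y4.00 E1.2340
G1 X28.50 Y13.50 E1.6763
G1 X2.00 Y13.50 E2.9103
G1 X2.00 Y4.00 E3.3526

At z = 15.68 mm: the r=4.5 cylinder gives a regular 12-gon of circumradius 4.5 (constant along its height); the cube at (9.5, 4) is present — its section is the full 25×29.5 rectangle; the 26×24.5 cube at (5, 13.5) contributes its full rectangle; After intersecting: the 25×29.5 cube at (9.5, 4) does not overlap the r=4.5 cylinder (empty); the 26×24.5 cube at (5, 13.5) does not overlap the running intersection (empty) — nothing remains; the cube at (2, 4) (footprint 26.5×9.5) is included at this height; Combining (union): only the 26.5×9.5 cube at (2, 4) is present, so the union is just that shape — 1 connected region. The outline is a single polygon with 4 vertices. Extrusion per mm of travel: 0.4 × 0.28 / (π × 0.875²) = 0.046564. Accumulating E over each segment gives final E = 3.3526.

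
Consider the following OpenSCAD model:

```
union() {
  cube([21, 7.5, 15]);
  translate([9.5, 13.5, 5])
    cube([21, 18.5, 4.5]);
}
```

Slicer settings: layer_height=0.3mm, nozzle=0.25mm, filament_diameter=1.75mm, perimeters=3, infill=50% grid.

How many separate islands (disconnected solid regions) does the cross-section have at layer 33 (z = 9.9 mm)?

At z = 9.9 mm: the 21×7.5 cube contributes its full rectangle; the cube at (9.5, 13.5) does not reach this height (z outside [5, 9.5]); Combining (union): only the 21×7.5 cube is present, so the union is just that shape — 1 connected region. Overall, the cross-section is a single solid region. Island count = 1.

1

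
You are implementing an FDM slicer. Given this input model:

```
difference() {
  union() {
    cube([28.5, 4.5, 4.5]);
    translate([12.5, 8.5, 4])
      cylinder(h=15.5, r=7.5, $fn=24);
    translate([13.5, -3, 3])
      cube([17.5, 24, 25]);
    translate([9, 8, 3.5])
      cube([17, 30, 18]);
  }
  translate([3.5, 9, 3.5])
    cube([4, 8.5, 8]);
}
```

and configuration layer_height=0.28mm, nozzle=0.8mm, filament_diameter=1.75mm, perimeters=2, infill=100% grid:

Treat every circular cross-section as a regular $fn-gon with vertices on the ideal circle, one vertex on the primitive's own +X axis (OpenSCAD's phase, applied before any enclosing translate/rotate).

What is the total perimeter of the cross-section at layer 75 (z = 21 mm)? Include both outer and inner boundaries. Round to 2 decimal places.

126.00 mm

At z = 21 mm: the cube does not reach this height (z outside [0, 4.5]); the cylinder at (12.5, 8.5) is not intersected at this z (z outside [4, 19.5]); the cube at (13.5, -3) is present — its section is the full 17.5×24 rectangle (perimeter 83.00 mm); the cube at (9, 8) is present — its section is the full 17×30 rectangle (perimeter 94.00 mm); Merging all regions: the regions partially overlap (shared area 162.50 mm²), so the edge portions inside another operand are dropped and the merged outline is re-measured after clipping — boundary = 126.00 mm; the cube at (3.5, 9) is not intersected at this z (z outside [3.5, 11.5]); Taking the first minus the rest: none of the subtracted shapes is present at this height, so the result so far is unchanged — boundary = 126.00 mm. Overall, the cross-section is a single solid region. Total boundary length (outer) = 126.00 mm.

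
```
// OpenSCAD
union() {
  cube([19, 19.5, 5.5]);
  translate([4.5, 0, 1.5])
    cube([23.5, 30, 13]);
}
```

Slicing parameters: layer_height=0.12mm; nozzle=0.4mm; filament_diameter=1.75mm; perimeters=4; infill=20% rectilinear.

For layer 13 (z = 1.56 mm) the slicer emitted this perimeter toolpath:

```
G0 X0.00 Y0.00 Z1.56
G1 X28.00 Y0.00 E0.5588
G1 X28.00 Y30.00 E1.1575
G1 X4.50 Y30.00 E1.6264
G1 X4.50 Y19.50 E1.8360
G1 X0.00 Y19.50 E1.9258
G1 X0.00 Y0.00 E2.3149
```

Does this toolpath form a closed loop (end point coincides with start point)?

yes

Start point (G0): (0.00, 0.00). End point (last G1): the path returns to the start — closed.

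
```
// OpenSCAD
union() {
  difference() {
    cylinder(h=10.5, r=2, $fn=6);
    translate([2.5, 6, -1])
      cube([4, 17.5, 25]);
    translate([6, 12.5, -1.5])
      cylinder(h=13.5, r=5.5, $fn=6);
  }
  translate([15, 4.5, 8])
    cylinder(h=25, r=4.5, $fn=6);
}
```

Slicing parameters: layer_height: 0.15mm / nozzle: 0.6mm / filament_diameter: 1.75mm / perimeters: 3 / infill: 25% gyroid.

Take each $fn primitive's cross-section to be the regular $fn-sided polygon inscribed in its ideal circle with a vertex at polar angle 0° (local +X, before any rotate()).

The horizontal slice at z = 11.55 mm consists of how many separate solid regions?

At z = 11.55 mm: the cylinder is not intersected at this z (z outside [0, 10.5]); the cube at (2.5, 6) is present — its section is the full 4×17.5 rectangle; the r=5.5 cylinder at (6, 12.5) contributes a regular 6-gon of circumradius 5.5; Taking the first minus the rest: the first operand is absent here, so nothing remains; the r=4.5 cylinder at (15, 4.5) gives a regular 6-gon of circumradius 4.5 (constant along its height); Combining (union): only the r=4.5 cylinder at (15, 4.5) is present, so the union is just that shape — 1 connected region. The result has 1 disconnected region.

1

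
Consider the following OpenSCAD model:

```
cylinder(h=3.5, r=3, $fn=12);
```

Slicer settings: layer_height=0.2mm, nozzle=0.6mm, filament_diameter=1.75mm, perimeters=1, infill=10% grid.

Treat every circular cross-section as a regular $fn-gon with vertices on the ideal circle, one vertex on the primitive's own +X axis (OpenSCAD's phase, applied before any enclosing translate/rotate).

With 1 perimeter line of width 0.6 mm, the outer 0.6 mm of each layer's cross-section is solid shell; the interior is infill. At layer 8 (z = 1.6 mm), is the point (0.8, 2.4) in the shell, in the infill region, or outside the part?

At z = 1.6 mm: the r=3 cylinder gives a regular 12-gon of circumradius 3 (constant along its height). Overall, the cross-section is a single solid region. The nearest boundary edge runs (1.50, 2.60)→(0.00, 3.00); distance from the point to it = 0.37 mm. The point is inside the cross-section, 0.37 mm from the nearest boundary — within the 0.6 mm shell band (1 × 0.6).

shell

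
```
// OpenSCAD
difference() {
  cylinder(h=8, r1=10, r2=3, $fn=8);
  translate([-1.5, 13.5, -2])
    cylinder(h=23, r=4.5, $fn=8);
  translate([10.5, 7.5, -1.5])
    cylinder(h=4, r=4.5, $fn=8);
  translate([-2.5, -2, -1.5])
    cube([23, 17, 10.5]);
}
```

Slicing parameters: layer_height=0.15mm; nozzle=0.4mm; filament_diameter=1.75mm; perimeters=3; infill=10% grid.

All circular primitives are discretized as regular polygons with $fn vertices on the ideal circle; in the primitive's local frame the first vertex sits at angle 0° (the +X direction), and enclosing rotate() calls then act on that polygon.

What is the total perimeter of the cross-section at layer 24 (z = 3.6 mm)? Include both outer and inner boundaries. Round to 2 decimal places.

42.92 mm

At z = 3.6 mm: the cone (r1=10→r2=3) has section circumradius 6.850 here — a regular 8-gon (perimeter = 2·8·6.850·sin(180°/8) = 41.94 mm); the cylinder at (-1.5, 13.5): section is a regular 8-gon, circumradius r=4.5 (perimeter = 2·8·4.500·sin(180°/8) = 27.55 mm); the cylinder at (10.5, 7.5) does not reach this height (z outside [-1.5, 2.5]); the cube at (-2.5, -2) is present — its section is the full 23×17 rectangle (perimeter 80.00 mm); Taking the first minus the rest: starting from the cone, the r=4.5 cylinder at (-1.5, 13.5) misses the remaining region (no effect); the 23×17 cube at (-2.5, -2) partially overlaps it — only the 66.88 mm² overlap (of its 391.00 mm²) is removed, clipping the outline — boundary = 42.92 mm. Overall, the cross-section is a single solid region. Total boundary length (outer) = 42.92 mm.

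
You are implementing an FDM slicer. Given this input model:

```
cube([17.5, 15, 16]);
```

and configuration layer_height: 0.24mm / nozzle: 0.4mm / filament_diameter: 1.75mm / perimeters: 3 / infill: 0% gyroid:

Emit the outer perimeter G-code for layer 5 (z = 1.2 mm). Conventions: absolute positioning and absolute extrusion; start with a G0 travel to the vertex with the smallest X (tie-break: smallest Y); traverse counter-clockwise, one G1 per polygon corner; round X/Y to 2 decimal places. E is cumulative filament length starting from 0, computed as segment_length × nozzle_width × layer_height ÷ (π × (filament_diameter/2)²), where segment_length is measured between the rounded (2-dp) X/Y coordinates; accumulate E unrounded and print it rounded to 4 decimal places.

At z = 1.2 mm: the cube is present — its section is the full 17.5×15 rectangle. The outline is a single polygon with 4 vertices. Extrusion per mm of travel: 0.4 × 0.24 / (π × 0.875²) = 0.039912. Accumulating E over each segment gives final E = 2.5943.

G0 X0.00 Y0.00 Z1.20
G1 X17.50 Y0.00 E0.6985
G1 X17.50 Y15.00 E1.2971
G1 X0.00 Y15.00 E1.9956
G1 X0.00 Y0.00 E2.5943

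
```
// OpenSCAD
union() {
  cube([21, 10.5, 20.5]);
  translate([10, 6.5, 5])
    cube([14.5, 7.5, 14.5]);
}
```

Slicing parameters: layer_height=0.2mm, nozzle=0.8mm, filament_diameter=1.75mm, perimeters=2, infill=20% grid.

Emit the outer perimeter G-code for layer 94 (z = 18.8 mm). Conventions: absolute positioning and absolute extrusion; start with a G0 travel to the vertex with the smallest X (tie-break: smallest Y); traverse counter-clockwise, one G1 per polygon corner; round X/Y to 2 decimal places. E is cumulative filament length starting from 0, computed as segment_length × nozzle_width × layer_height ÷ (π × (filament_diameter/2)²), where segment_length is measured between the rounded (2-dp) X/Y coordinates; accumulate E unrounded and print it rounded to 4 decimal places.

At z = 18.8 mm: the 21×10.5 cube contributes its full rectangle; the 14.5×7.5 cube at (10, 6.5) contributes its full rectangle; Merging all regions: the regions partially overlap (shared area 44.00 mm²), so overlapping operands fuse into one piece — 1 connected region. The outline is a single polygon with 8 vertices. Extrusion per mm of travel: 0.8 × 0.2 / (π × 0.875²) = 0.066520. Accumulating E over each segment gives final E = 5.1221.

G0 X0.00 Y0.00 Z18.80
G1 X21.00 Y0.00 E1.3969
G1 X21.00 Y6.50 E1.8293
G1 X24.50 Y6.50 E2.0621
G1 X24.50 Y14.00 E2.5610
G1 X10.00 Y14.00 E3.5256
G1 X10.00 Y10.50 E3.7584
G1 X0.00 Y10.50 E4.4236
G1 X0.00 Y0.00 E5.1221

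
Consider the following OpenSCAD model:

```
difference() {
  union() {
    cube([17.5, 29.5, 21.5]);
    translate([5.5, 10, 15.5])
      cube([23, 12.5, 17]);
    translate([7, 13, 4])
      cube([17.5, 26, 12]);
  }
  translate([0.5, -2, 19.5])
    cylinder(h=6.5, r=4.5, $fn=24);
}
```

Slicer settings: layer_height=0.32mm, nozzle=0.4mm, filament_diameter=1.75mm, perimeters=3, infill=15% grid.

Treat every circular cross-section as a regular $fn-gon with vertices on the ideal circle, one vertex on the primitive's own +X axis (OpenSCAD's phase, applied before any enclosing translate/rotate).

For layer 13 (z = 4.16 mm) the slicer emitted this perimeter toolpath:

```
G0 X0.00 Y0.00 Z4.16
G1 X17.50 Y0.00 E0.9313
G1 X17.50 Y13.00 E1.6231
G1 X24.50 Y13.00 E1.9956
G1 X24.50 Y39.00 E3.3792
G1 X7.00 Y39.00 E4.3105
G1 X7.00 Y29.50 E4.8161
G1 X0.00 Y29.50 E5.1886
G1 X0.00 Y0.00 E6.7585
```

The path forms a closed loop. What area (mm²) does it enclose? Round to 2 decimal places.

Apply the shoelace formula to the sequence of (X, Y) vertices; enclosed area = 798.00 mm².

798.00 mm²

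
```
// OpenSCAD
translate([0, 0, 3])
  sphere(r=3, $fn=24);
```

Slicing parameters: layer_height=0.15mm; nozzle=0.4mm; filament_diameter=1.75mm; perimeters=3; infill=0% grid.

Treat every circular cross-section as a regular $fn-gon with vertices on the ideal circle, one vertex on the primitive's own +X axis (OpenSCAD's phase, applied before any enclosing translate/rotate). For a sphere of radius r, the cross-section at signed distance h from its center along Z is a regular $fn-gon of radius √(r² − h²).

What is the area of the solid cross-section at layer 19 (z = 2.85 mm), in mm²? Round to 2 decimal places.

At z = 2.85 mm: the sphere: section is a regular 24-gon, circumradius = √(r²−h²) = √(3²−0.15²) = 2.996 (area = (24/2)·2.996²·sin(360°/24) = 27.88 mm²). Overall, the cross-section is a single solid region. Net area = 27.88 mm².

27.88 mm²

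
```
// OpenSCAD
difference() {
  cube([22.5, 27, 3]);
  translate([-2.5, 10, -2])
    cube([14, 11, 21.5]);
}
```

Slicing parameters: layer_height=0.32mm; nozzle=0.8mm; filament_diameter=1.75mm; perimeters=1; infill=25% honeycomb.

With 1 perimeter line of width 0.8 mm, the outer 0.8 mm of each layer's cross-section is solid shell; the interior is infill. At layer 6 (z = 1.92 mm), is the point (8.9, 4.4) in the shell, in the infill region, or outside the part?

At z = 1.92 mm: the cube (footprint 22.5×27) is included at this height; the cube at (-2.5, 10) (footprint 14×11) is included at this height; Taking the first minus the rest: starting from the 22.5×27 cube, the 14×11 cube at (-2.5, 10) partially overlaps it — only the 126.50 mm² overlap (of its 154.00 mm²) is removed, clipping the outline — 1 connected region. Overall, the cross-section is a single solid region. The nearest boundary edge runs (22.50, 0.00)→(0.00, 0.00); distance from the point to it = 4.40 mm. The point is inside the cross-section and 4.40 mm from the nearest boundary — more than the 0.8 mm shell width (1 × 0.8), so it's in the infill interior.

infill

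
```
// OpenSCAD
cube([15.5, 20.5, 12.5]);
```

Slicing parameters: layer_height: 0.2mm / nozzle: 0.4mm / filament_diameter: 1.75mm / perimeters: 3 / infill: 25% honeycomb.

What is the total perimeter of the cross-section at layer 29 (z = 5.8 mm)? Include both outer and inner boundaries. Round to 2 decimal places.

72.00 mm

At z = 5.8 mm: the 15.5×20.5 cube contributes its full rectangle (perimeter 72.00 mm). Overall, the cross-section is a single solid region. Total boundary length (outer) = 72.00 mm.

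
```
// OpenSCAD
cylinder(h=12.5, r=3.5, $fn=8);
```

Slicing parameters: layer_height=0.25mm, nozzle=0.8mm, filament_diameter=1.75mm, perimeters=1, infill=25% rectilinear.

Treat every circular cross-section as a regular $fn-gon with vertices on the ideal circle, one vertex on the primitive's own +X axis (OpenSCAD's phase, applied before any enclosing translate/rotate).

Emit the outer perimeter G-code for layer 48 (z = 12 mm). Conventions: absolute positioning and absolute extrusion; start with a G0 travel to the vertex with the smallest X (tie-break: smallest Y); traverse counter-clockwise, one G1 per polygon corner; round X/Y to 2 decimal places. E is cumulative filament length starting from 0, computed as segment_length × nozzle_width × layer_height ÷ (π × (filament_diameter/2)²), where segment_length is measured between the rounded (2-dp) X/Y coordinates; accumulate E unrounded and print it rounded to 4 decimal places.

G0 X-3.50 Y0.00 Z12.00
G1 X-2.47 Y-2.47 E0.2225
G1 X0.00 Y-3.50 E0.4450
G1 X2.47 Y-2.47 E0.6676
G1 X3.50 Y0.00 E0.8901
G1 X2.47 Y2.47 E1.1126
G1 X0.00 Y3.50 E1.3351
G1 X-2.47 Y2.47 E1.5577
G1 X-3.50 Y0.00 E1.7802

At z = 12 mm: the cylinder: section is a regular 8-gon, circumradius r=3.5. The outline is a single polygon with 8 vertices. Extrusion per mm of travel: 0.8 × 0.25 / (π × 0.875²) = 0.083150. Accumulating E over each segment gives final E = 1.7802.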